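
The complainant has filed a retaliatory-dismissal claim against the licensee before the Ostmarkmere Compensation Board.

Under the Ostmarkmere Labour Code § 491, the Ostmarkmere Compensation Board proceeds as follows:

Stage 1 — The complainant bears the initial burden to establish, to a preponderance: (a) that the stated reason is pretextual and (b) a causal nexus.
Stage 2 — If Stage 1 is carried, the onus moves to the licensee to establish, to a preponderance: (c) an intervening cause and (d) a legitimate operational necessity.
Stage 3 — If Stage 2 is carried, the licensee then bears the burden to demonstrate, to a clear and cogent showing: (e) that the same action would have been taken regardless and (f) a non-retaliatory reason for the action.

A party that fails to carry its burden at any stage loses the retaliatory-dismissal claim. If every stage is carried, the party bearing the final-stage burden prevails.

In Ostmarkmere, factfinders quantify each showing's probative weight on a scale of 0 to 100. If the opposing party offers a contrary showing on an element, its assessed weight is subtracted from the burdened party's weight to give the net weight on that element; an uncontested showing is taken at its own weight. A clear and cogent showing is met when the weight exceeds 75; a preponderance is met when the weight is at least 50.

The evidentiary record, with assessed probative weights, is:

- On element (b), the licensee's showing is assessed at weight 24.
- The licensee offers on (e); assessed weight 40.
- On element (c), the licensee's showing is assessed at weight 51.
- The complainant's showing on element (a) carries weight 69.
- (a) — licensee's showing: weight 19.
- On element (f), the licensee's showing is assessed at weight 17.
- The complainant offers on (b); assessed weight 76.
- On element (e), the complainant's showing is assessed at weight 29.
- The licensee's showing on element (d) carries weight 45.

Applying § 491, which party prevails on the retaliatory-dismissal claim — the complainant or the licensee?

Stage 1 (complainant, a preponderance, weight is at least 50): (a) net 69−19=50 ≥ 50 — meets; (b) net 76−24=52 ≥ 50 — meets.
  Stage 1 carried; the burden shifts to the licensee.
Stage 2 (licensee, a preponderance, weight is at least 50): (c) 51 ≥ 50 — meets; (d) 45 < 50 — fails.
  The licensee does not carry Stage 2.
The complainant prevails.

complainant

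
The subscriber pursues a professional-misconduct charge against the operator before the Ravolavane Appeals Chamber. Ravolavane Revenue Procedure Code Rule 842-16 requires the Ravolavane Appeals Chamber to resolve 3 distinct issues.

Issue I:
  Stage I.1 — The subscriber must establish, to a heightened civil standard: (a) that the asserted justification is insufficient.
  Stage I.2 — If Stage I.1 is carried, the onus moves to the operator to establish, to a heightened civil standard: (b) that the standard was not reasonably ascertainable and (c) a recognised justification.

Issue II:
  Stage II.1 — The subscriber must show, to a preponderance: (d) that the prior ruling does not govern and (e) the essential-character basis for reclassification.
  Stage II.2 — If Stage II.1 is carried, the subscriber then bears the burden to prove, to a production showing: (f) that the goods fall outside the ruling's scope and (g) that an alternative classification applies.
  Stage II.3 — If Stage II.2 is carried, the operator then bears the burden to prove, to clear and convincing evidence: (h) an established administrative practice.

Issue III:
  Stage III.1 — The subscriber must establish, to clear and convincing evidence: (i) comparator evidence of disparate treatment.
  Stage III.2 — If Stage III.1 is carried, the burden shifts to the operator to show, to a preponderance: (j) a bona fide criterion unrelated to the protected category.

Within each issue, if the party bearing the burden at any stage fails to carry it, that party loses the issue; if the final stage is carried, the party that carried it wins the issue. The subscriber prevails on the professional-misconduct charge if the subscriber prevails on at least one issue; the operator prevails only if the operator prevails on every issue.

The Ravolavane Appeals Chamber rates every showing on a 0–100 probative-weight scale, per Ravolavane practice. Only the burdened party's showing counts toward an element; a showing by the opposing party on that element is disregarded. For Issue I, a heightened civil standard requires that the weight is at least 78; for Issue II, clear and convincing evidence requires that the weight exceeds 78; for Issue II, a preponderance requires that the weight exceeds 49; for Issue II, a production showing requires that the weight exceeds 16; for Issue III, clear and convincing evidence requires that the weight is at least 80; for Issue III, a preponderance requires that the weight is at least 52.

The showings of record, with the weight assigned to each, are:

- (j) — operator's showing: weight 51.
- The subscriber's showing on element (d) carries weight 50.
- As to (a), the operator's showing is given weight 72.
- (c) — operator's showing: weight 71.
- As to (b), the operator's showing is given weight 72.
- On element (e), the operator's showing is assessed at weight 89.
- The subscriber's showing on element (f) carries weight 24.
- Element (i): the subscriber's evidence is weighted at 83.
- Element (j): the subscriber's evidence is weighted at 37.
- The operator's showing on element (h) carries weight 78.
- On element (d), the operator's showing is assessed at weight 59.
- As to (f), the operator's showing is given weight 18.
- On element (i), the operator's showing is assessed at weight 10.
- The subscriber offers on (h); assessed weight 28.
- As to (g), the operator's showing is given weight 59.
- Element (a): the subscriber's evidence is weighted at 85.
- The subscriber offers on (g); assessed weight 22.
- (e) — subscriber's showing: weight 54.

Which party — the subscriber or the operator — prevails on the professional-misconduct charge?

— Issue I —
Stage I.1 (subscriber, a heightened civil standard, weight is at least 78): (a) 85 (operator's 72 disregarded) ≥ 78 — meets.
  Stage I.1 carried; the burden shifts to the operator.
Stage I.2 (operator, a heightened civil standard, weight is at least 78): (b) 72 < 78 — fails; (c) 71 < 78 — fails.
  Not every element is met, so the operator fails to carry Stage I.2.
The subscriber prevails on this issue.
— Issue II —
Stage II.1 (subscriber, a preponderance, weight exceeds 49): (d) 50 (operator's 59 disregarded) > 49 — meets; (e) 54 (operator's 89 disregarded) > 49 — meets.
  All elements met. The subscriber retains the burden for Stage II.2.
Stage II.2 (subscriber, a production showing, weight exceeds 16): (f) 24 (operator's 18 disregarded) > 16 — meets; (g) 22 (operator's 59 disregarded) > 16 — meets.
  Stage II.2 is satisfied; the onus moves to the operator.
Stage II.3 (operator, clear and convincing evidence, weight exceeds 78): (h) 78 (subscriber's 28 disregarded) ≤ 78 — fails.
  The operator does not carry Stage II.3.
The subscriber prevails on this issue.
— Issue III —
Stage III.1 (subscriber, clear and convincing evidence, weight is at least 80): (i) 83 (operator's 10 disregarded) ≥ 80 — meets.
  Stage III.1 carried; the burden shifts to the operator.
Stage III.2 (operator, a preponderance, weight is at least 52): (j) 51 (subscriber's 37 disregarded) < 52 — fails.
  Not every element is met, so the operator fails to carry Stage III.2.
The subscriber prevails on this issue.
Per-issue: Issue I → subscriber; Issue II → subscriber; Issue III → subscriber. The subscriber must prevail on at least one issue; overall, the subscriber prevails.

subscriber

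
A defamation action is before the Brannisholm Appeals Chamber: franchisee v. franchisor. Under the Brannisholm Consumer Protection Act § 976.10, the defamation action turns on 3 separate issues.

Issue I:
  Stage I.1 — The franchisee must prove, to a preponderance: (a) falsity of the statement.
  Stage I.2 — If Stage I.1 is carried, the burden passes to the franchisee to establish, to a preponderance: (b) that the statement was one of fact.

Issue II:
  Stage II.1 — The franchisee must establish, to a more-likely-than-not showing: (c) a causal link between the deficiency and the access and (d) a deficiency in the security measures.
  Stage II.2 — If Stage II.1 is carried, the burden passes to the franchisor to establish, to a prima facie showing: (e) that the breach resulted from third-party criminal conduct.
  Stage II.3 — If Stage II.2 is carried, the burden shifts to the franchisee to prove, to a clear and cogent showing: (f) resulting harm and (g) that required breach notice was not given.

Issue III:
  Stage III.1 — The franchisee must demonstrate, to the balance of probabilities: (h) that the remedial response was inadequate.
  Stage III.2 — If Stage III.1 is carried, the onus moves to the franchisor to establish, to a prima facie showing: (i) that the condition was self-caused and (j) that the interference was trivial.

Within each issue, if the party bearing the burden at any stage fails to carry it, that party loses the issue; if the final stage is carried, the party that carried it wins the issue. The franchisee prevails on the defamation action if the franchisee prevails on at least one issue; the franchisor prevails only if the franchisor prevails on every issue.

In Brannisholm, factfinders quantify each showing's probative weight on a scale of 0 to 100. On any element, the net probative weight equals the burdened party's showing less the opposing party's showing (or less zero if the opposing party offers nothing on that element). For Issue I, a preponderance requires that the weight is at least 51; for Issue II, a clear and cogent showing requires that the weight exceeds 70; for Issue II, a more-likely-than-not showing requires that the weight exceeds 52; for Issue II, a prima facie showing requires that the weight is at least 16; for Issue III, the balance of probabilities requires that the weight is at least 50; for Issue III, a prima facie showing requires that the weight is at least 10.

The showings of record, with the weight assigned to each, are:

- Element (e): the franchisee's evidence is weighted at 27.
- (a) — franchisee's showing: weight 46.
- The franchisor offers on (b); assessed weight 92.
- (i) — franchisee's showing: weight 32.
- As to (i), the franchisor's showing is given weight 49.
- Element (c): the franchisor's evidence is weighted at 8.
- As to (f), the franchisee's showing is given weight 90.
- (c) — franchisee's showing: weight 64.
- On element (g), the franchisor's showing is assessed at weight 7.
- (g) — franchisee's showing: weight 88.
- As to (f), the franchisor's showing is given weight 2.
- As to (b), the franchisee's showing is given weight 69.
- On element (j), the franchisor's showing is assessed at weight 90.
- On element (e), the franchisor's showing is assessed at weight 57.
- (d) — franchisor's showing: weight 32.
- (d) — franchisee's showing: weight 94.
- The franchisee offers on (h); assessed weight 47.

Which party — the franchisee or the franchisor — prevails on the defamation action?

— Issue I —
Stage I.1 (franchisee, a preponderance, weight is at least 51): (a) 46 < 51 — fails.
  Not every element is met, so the franchisee fails to carry Stage I.1.
The analysis ends at Stage I.1; the franchisor prevails on this issue.
— Issue II —
Stage II.1 (franchisee, a more-likely-than-not showing, weight exceeds 52): (c) net 64−8=56 > 52 — meets; (d) net 94−32=62 > 52 — meets.
  Stage II.1 is satisfied; the onus moves to the franchisor.
Stage II.2 (franchisor, a prima facie showing, weight is at least 16): (e) net 57−27=30 ≥ 16 — meets.
  Stage II.2 carried; the burden shifts to the franchisee.
Stage II.3 (franchisee, a clear and cogent showing, weight exceeds 70): (f) net 90−2=88 > 70 — meets; (g) net 88−7=81 > 70 — meets.
  The franchisee carries the last stage.
Every stage carried; the franchisee prevails on this issue.
— Issue III —
Stage III.1 — burden on franchisee; standard: the balance of probabilities (weight is at least 50).
    (h): 47 < 50 [not met]
  Not every element is met, so the franchisee fails to carry Stage III.1.
The franchisor prevails on this issue.
Per-issue: Issue I → franchisor; Issue II → franchisee; Issue III → franchisor. The franchisee must prevail on at least one issue; overall, the franchisee prevails.

franchisee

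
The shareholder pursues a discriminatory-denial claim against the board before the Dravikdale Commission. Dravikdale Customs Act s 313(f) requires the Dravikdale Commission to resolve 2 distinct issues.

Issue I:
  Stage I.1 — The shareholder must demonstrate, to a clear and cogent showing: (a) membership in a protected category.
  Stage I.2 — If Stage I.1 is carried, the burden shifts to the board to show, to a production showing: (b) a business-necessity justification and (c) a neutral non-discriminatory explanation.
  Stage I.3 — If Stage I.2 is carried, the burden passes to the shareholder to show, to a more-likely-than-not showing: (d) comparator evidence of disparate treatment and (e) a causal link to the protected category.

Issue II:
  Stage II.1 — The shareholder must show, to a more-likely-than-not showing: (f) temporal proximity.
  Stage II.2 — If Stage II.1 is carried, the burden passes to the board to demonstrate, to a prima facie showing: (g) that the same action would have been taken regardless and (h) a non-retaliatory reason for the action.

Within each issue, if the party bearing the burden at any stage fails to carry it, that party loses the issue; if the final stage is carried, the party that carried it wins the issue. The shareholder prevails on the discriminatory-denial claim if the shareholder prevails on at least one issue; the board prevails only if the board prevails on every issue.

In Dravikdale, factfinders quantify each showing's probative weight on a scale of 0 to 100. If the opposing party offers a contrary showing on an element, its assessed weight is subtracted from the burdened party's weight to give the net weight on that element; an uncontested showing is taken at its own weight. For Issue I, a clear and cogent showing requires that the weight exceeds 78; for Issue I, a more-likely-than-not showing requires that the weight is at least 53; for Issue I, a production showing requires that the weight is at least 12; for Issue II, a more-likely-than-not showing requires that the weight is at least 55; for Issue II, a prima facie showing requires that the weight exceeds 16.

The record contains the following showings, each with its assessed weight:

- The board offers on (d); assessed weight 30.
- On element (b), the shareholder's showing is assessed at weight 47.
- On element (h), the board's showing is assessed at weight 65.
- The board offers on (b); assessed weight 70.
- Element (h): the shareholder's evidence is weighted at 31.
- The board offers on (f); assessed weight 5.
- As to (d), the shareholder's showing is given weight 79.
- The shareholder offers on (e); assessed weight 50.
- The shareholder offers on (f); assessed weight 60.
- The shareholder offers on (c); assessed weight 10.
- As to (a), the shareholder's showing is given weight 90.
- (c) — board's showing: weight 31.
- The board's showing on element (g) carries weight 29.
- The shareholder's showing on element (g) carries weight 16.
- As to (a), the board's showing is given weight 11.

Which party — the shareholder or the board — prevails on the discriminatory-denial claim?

shareholder

— Issue I —
Stage I.1 — burden on shareholder; standard: a clear and cogent showing (weight exceeds 78).
    (a): 90 − 11 = 79 > 78 [met]
  Stage I.1 carried; the burden shifts to the board.
Stage I.2 — burden on board; standard: a production showing (weight is at least 12).
    (b): 70 − 47 = 23 ≥ 12 [met]
    (c): 31 − 10 = 21 ≥ 12 [met]
  All elements met. The burden passes to the shareholder.
Stage I.3 — burden on shareholder; standard: a more-likely-than-not showing (weight is at least 53).
    (d): 79 − 30 = 49 < 53 [not met]
    (e): 50 < 53 [not met]
  Not every element is met, so the shareholder fails to carry Stage I.3.
So the board prevails on this issue.
— Issue II —
At Stage II.1 the shareholder must meet a more-likely-than-not showing (weight is at least 55): on (f) the weight is 60 less the opposing 5 gives net 55, ≥ 55, so (f) meets the standard.
  All elements met. The burden passes to the board.
At Stage II.2 the board must meet a prima facie showing (weight exceeds 16): on (g) the weight is 29 less the opposing 16 gives net 13, which does not exceed 16, so (g) does not meet the standard; on (h) the weight is 65 less the opposing 31 gives net 34, > 16, so (h) meets the standard.
  Stage II.2 not carried; the board fails its burden.
So the shareholder prevails on this issue.
Per-issue: Issue I → board; Issue II → shareholder. The shareholder must prevail on at least one issue; overall, the shareholder prevails.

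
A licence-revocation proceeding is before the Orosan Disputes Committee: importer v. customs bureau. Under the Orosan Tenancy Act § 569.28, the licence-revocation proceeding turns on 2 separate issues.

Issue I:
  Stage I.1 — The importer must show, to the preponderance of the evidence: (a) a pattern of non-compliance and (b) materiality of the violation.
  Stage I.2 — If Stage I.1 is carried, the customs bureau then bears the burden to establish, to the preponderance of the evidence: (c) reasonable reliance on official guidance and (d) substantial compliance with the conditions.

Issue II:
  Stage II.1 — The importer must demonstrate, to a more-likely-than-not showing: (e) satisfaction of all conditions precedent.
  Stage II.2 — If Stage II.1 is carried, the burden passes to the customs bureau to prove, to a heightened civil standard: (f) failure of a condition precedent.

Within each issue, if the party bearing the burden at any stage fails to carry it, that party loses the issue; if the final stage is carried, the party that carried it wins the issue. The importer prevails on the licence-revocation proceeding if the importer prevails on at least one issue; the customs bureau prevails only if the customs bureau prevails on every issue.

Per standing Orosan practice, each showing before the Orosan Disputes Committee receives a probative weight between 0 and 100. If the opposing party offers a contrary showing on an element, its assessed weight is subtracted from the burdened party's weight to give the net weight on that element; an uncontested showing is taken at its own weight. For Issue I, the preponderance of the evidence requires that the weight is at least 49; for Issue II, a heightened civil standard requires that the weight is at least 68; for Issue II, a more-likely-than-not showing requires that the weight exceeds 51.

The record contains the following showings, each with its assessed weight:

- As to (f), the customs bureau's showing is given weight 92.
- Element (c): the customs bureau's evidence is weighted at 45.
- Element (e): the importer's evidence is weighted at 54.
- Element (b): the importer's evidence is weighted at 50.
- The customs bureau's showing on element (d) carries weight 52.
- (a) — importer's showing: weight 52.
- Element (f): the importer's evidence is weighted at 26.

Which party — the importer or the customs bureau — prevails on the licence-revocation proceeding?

importer

— Issue I —
At Stage I.1 the importer must meet the preponderance of the evidence (weight is at least 49): on (a) the weight is 52, ≥ 49, so (a) meets the standard; on (b) the weight is 50, ≥ 49, so (b) meets the standard.
  All elements met. The burden passes to the customs bureau.
At Stage I.2 the customs bureau must meet the preponderance of the evidence (weight is at least 49): on (c) the weight is 45, which does not reach 49, so (c) does not meet the standard; on (d) the weight is 52, which does reach 49, so (d) meets the standard.
  Stage I.2 not carried; the customs bureau fails its burden.
The analysis ends at Stage I.2; the importer prevails on this issue.
— Issue II —
At Stage II.1 the importer must meet a more-likely-than-not showing (weight exceeds 51): on (e) the weight is 54, > 51, so (e) meets the standard.
  Stage II.1 is satisfied; the onus moves to the customs bureau.
At Stage II.2 the customs bureau must meet a heightened civil standard (weight is at least 68): on (f) the weight is 92 less the opposing 26 gives net 66, which does not reach 68, so (f) does not meet the standard.
  Stage II.2 not carried; the customs bureau fails its burden.
The analysis ends at Stage II.2; the importer prevails on this issue.
Per-issue: Issue I → importer; Issue II → importer. The importer must prevail on at least one issue; overall, the importer prevails.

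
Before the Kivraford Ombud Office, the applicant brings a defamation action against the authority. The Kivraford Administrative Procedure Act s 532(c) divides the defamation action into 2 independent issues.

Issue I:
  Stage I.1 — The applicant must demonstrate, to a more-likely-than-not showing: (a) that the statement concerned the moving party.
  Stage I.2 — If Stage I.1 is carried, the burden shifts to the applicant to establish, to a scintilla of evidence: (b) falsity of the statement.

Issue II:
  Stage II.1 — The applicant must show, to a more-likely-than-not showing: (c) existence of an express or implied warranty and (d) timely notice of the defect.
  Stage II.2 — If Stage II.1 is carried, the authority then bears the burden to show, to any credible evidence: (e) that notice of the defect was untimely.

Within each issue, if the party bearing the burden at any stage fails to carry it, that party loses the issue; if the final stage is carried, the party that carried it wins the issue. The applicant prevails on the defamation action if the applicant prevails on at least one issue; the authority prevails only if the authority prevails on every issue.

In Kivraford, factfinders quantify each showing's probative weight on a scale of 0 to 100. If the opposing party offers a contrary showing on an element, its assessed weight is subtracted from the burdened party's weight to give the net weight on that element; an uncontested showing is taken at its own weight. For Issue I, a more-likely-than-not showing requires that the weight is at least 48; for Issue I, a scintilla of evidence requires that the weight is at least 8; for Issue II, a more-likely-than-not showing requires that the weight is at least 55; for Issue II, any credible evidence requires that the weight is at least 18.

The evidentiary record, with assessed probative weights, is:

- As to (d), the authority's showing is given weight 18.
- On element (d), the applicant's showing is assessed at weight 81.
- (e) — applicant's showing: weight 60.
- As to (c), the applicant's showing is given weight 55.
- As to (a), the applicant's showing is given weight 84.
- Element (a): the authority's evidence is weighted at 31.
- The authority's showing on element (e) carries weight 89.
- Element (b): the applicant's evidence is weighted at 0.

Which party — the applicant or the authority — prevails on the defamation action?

authority

— Issue I —
At Stage I.1 the applicant must meet a more-likely-than-not showing (weight is at least 48): on (a) the weight is 84 less the opposing 31 gives net 53, which does reach 48, so (a) meets the standard.
  Stage I.1 carried; the burden remains with the applicant.
At Stage I.2 the applicant must meet a scintilla of evidence (weight is at least 8): on (b) the weight is 0, < 8, so (b) does not meet the standard.
  Not every element is met, so the applicant fails to carry Stage I.2.
The authority prevails on this issue.
— Issue II —
At Stage II.1 the applicant must meet a more-likely-than-not showing (weight is at least 55): on (c) the weight is 55, ≥ 55, so (c) meets the standard; on (d) the weight is 81 less the opposing 18 gives net 63, which does reach 55, so (d) meets the standard.
  Stage II.1 is satisfied; the onus moves to the authority.
At Stage II.2 the authority must meet any credible evidence (weight is at least 18): on (e) the weight is 89 less the opposing 60 gives net 29, which does reach 18, so (e) meets the standard.
  Stage II.2 carried; the final stage is satisfied.
With every stage satisfied, the authority prevails on this issue.
Per-issue: Issue I → authority; Issue II → authority. The applicant must prevail on at least one issue; overall, the authority prevails.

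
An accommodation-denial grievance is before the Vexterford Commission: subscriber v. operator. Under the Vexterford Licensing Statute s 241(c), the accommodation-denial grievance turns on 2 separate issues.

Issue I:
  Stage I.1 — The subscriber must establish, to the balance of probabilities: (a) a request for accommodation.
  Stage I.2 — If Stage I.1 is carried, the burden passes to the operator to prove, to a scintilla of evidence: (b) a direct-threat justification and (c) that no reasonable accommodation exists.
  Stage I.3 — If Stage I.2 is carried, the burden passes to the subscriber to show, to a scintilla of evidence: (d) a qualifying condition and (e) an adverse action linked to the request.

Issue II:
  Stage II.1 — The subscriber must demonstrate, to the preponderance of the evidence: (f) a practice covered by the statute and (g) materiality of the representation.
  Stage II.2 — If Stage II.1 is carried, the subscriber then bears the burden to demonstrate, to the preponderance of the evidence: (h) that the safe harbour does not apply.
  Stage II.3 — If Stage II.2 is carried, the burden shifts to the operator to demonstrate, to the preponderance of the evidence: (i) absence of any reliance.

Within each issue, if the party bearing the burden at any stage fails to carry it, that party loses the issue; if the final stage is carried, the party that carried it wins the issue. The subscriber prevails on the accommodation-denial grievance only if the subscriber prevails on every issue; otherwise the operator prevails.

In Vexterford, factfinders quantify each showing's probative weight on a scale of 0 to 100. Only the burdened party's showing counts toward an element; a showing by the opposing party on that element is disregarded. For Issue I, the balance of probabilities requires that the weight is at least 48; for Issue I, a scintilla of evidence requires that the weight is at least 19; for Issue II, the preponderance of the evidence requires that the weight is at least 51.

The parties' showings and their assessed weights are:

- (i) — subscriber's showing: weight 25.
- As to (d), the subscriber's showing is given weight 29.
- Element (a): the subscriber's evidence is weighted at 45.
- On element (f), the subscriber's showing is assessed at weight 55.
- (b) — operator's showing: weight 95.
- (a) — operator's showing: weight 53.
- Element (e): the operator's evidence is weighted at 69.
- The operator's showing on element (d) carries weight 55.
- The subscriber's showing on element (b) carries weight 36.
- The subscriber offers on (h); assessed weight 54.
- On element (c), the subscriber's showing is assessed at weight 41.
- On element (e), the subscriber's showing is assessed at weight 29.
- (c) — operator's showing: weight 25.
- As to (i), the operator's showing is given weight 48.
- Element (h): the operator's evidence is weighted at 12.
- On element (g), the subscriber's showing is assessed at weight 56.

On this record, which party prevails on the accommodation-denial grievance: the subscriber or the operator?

— Issue I —
Stage I.1 — burden on subscriber; standard: the balance of probabilities (weight is at least 48).
    (a): 45 (operator's 53 disregarded) < 48 [not met]
  Not every element is met, so the subscriber fails to carry Stage I.1.
The analysis ends at Stage I.1; the operator prevails on this issue.
— Issue II —
Stage II.1 (subscriber, the preponderance of the evidence, weight is at least 51): (f) 55 ≥ 51 — meets; (g) 56 ≥ 51 — meets.
  Stage II.1 carried; the burden remains with the subscriber.
Stage II.2 (subscriber, the preponderance of the evidence, weight is at least 51): (h) 54 (operator's 12 disregarded) ≥ 51 — meets.
  Stage II.2 is satisfied; the onus moves to the operator.
Stage II.3 (operator, the preponderance of the evidence, weight is at least 51): (i) 48 (subscriber's 25 disregarded) < 51 — fails.
  The operator does not carry Stage II.3.
The subscriber prevails on this issue.
Per-issue: Issue I → operator; Issue II → subscriber. The subscriber must prevail on every issue; overall, the operator prevails.

operator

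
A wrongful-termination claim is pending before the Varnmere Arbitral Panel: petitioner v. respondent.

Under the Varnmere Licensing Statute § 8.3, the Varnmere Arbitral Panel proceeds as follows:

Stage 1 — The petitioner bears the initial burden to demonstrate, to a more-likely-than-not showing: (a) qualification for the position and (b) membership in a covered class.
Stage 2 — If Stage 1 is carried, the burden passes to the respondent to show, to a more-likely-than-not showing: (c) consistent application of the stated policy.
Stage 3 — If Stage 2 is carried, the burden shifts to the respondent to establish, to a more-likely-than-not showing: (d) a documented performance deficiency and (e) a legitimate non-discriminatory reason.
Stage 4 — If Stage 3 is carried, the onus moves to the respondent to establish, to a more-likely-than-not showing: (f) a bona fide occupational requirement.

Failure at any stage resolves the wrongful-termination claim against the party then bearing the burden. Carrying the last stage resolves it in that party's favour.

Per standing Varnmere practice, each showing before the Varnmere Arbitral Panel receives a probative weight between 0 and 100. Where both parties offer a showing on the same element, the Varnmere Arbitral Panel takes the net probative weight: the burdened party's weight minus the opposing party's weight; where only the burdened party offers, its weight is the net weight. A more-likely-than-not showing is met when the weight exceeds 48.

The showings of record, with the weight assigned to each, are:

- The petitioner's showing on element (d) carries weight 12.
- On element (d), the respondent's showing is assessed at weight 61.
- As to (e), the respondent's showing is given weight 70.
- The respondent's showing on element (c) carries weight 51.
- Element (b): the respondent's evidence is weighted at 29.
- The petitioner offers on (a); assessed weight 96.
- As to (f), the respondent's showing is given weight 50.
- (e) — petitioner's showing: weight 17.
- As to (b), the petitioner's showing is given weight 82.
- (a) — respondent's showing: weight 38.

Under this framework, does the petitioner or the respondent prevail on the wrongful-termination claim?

Stage 1 — burden on petitioner; standard: a more-likely-than-not showing (weight exceeds 48).
    (a): 96 − 38 = 58 > 48 [met]
    (b): 82 − 29 = 53 > 48 [met]
  Stage 1 is satisfied; the onus moves to the respondent.
Stage 2 — burden on respondent; standard: a more-likely-than-not showing (weight exceeds 48).
    (c): 51 > 48 [met]
  Stage 2 carried; the burden remains with the respondent.
Stage 3 — burden on respondent; standard: a more-likely-than-not showing (weight exceeds 48).
    (d): 61 − 12 = 49 > 48 [met]
    (e): 70 − 17 = 53 > 48 [met]
  All elements met. The respondent retains the burden for Stage 4.
Stage 4 — burden on respondent; standard: a more-likely-than-not showing (weight exceeds 48).
    (f): 50 > 48 [met]
  All elements met at the final stage.
All stages carried — the respondent prevails.

respondent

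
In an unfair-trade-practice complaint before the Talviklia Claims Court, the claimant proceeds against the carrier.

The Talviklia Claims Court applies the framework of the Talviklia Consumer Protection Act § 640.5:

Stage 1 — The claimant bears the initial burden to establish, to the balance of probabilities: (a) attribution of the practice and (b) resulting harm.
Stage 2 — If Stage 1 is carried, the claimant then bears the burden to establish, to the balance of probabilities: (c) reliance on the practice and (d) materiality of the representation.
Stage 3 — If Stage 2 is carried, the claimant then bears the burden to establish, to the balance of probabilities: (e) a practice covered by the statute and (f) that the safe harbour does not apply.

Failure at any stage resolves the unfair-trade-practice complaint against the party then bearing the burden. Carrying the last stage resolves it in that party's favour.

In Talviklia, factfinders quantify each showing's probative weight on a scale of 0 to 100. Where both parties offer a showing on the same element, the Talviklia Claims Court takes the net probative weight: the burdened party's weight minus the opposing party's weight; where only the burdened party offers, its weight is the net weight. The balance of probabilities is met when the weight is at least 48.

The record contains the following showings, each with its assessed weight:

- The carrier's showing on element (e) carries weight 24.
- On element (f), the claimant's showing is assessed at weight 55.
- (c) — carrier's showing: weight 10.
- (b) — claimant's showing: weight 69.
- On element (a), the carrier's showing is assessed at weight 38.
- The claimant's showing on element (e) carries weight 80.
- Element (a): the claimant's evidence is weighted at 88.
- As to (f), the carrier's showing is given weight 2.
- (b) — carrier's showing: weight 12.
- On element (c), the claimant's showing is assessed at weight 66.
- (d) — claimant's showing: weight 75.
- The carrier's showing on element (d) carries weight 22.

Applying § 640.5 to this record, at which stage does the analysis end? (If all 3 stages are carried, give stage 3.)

stage 3

Stage 1 — burden on claimant; standard: the balance of probabilities (weight is at least 48).
    (a): 88 − 38 = 50 ≥ 48 [met]
    (b): 69 − 12 = 57 ≥ 48 [met]
  All elements met. The claimant retains the burden for Stage 2.
Stage 2 — burden on claimant; standard: the balance of probabilities (weight is at least 48).
    (c): 66 − 10 = 56 ≥ 48 [met]
    (d): 75 − 22 = 53 ≥ 48 [met]
  Stage 2 is satisfied; the claimant continues to bear the burden.
Stage 3 — burden on claimant; standard: the balance of probabilities (weight is at least 48).
    (e): 80 − 24 = 56 ≥ 48 [met]
    (f): 55 − 2 = 53 ≥ 48 [met]
  All elements met at the final stage.
All stages carried — the claimant prevails.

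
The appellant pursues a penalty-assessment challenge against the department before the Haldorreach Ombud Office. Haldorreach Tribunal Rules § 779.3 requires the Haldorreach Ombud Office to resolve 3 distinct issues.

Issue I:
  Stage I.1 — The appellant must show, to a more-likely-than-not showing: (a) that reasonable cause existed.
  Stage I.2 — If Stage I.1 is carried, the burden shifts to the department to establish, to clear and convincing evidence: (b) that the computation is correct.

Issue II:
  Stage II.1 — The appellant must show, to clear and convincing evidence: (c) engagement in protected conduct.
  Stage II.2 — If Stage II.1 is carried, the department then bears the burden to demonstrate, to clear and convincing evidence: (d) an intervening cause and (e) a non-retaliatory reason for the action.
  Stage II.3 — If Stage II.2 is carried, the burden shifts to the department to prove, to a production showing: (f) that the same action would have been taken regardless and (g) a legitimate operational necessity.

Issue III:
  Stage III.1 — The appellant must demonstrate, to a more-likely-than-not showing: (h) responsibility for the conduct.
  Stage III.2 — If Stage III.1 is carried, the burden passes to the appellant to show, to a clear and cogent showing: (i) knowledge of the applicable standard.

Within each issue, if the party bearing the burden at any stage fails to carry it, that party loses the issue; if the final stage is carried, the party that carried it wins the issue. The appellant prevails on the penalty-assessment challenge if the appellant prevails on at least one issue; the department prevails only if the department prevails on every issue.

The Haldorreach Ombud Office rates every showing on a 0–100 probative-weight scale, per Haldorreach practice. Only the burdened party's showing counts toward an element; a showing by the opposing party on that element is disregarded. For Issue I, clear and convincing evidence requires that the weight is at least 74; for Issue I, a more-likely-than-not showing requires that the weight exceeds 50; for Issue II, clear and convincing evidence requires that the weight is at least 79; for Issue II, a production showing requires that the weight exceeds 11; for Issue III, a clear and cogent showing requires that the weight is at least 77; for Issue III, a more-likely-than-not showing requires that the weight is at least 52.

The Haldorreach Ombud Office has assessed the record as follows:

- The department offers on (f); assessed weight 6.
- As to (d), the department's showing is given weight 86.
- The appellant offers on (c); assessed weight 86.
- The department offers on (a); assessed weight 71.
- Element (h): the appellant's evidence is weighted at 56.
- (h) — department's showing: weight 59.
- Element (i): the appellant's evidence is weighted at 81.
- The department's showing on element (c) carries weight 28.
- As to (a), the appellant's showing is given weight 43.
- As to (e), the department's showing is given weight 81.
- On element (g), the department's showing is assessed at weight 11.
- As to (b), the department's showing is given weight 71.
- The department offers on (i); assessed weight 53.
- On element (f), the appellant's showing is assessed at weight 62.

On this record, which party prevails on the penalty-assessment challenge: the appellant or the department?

appellant

— Issue I —
At Stage I.1 the appellant must meet a more-likely-than-not showing (weight exceeds 50): on (a) the weight is 43 (the department's 71 is given no effect), which does not exceed 50, so (a) does not meet the standard.
  Not every element is met, so the appellant fails to carry Stage I.1.
The department prevails on this issue.
— Issue II —
Stage II.1 — burden on appellant; standard: clear and convincing evidence (weight is at least 79).
    (c): 86 (department's 28 disregarded) ≥ 79 [met]
  Stage II.1 carried; the burden shifts to the department.
Stage II.2 — burden on department; standard: clear and convincing evidence (weight is at least 79).
    (d): 86 ≥ 79 [met]
    (e): 81 ≥ 79 [met]
  Stage II.2 is satisfied; the department continues to bear the burden.
Stage II.3 — burden on department; standard: a production showing (weight exceeds 11).
    (f): 6 (appellant's 62 disregarded) ≤ 11 [not met]
    (g): 11 ≤ 11 [not met]
  The department does not carry Stage II.3.
So the appellant prevails on this issue.
— Issue III —
Stage III.1 — burden on appellant; standard: a more-likely-than-not showing (weight is at least 52).
    (h): 56 (department's 59 disregarded) ≥ 52 [met]
  All elements met. The appellant retains the burden for Stage III.2.
Stage III.2 — burden on appellant; standard: a clear and cogent showing (weight is at least 77).
    (i): 81 (department's 53 disregarded) ≥ 77 [met]
  All elements met at the final stage.
Every stage carried; the appellant prevails on this issue.
Per-issue: Issue I → department; Issue II → appellant; Issue III → appellant. The appellant must prevail on at least one issue; overall, the appellant prevails.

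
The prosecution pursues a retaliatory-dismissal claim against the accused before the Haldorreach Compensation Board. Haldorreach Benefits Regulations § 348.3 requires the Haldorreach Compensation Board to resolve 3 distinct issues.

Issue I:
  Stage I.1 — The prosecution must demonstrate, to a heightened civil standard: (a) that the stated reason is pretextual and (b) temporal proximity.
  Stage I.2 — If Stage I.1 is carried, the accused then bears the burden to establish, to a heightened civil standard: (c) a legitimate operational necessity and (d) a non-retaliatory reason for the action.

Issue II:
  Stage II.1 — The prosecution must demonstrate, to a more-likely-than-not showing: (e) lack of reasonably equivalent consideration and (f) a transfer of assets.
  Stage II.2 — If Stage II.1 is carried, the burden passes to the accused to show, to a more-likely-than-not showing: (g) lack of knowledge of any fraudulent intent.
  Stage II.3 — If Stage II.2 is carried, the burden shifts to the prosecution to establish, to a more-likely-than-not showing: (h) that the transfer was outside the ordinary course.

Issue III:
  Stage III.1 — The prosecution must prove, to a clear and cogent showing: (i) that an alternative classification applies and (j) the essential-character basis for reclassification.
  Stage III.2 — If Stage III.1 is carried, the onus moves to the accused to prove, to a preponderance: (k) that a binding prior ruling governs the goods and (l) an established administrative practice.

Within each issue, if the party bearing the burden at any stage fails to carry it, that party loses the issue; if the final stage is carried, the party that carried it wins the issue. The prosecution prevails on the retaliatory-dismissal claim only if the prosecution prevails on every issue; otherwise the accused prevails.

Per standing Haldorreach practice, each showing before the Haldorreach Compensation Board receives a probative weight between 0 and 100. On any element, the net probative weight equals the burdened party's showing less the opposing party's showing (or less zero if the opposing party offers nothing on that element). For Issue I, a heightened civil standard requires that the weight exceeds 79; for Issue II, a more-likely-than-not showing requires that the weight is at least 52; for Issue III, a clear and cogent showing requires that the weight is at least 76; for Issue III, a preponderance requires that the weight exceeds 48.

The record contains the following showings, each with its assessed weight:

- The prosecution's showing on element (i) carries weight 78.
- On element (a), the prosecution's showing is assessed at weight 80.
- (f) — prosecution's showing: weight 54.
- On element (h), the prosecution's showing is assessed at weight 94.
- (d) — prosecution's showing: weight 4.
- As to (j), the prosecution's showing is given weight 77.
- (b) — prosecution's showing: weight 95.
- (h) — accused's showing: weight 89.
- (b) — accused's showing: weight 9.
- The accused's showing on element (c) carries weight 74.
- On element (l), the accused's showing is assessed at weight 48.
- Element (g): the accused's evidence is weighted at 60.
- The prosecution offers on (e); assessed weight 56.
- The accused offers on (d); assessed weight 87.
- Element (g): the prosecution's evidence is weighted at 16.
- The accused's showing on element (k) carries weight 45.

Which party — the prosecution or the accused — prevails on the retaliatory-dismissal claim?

— Issue I —
Stage I.1 — burden on prosecution; standard: a heightened civil standard (weight exceeds 79).
    (a): 80 > 79 [met]
    (b): 95 − 9 = 86 > 79 [met]
  All elements met. The burden passes to the accused.
Stage I.2 — burden on accused; standard: a heightened civil standard (weight exceeds 79).
    (c): 74 ≤ 79 [not met]
    (d): 87 − 4 = 83 > 79 [met]
  The accused does not carry Stage I.2.
The prosecution prevails on this issue.
— Issue II —
Stage II.1 — burden on prosecution; standard: a more-likely-than-not showing (weight is at least 52).
    (e): 56 ≥ 52 [met]
    (f): 54 ≥ 52 [met]
  Stage II.1 is satisfied; the onus moves to the accused.
Stage II.2 — burden on accused; standard: a more-likely-than-not showing (weight is at least 52).
    (g): 60 − 16 = 44 < 52 [not met]
  Not every element is met, so the accused fails to carry Stage II.2.
The analysis ends at Stage II.2; the prosecution prevails on this issue.
— Issue III —
At Stage III.1 the prosecution must meet a clear and cogent showing (weight is at least 76): on (i) the weight is 78, which does reach 76, so (i) meets the standard; on (j) the weight is 77, ≥ 76, so (j) meets the standard.
  Stage III.1 is satisfied; the onus moves to the accused.
At Stage III.2 the accused must meet a preponderance (weight exceeds 48): on (k) the weight is 45, ≤ 48, so (k) does not meet the standard; on (l) the weight is 48, ≤ 48, so (l) does not meet the standard.
  Stage III.2 not carried; the accused fails its burden.
The prosecution prevails on this issue.
Per-issue: Issue I → prosecution; Issue II → prosecution; Issue III → prosecution. The prosecution must prevail on every issue; overall, the prosecution prevails.

prosecution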